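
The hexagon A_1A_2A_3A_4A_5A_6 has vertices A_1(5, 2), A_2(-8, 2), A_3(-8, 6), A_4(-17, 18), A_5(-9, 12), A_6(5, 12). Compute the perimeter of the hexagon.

66

|A_1A_2| = √((-13)² + (0)²) = √169 = 13
|A_2A_3| = √((0)² + (4)²) = √16 = 4
|A_3A_4| = √((-9)² + (12)²) = √225 = 15
|A_4A_5| = √((8)² + (-6)²) = √100 = 10
|A_5A_6| = √((14)² + (0)²) = √196 = 14
|A_6A_1| = √((0)² + (-10)²) = √100 = 10
Perimeter = 13 + 4 + 15 + 10 + 14 + 10 = 66.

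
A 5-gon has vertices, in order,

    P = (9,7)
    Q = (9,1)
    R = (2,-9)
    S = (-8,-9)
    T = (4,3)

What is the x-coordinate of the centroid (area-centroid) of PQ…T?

230/107

Apply the surveyor's formula. First the cross-terms c_i = x_i·y_{i+1} − x_{i+1}·y_i:
  -54, -83, -90, 12, 1  ⇒  2A = -214, A = -107.
Then Σ (x_i + x_{i+1})·c_i = -1380, so x̄ = -1380 / (6·(-107)) = 230/107.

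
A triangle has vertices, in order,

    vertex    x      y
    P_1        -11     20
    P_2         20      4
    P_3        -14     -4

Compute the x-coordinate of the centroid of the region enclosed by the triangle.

Apply the shoelace (surveyor's) formula. First the cross-terms c_i = x_i·y_{i+1} − x_{i+1}·y_i:
  -444, -24, -324  ⇒  2A = -792, A = -396.
Then Σ (x_i + x_{i+1})·c_i = 3960, so x̄ = 3960 / (6·(-396)) = -5/3.

-5/3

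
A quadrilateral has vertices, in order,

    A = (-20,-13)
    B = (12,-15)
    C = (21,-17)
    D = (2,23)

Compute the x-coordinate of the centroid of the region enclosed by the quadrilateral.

Apply the shoelace formula. First the cross-terms c_i = x_i·y_{i+1} − x_{i+1}·y_i:
  456, 111, 517, 434  ⇒  2A = 1518, A = 759.
Then Σ (x_i + x_{i+1})·c_i = 4094, so x̄ = 4094 / (6·759) = 89/99.

89/99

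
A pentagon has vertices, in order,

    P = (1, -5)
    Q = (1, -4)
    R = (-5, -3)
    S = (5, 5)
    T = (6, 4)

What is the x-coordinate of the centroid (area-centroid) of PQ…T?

127/114

Apply the surveyor's formula. First the cross-terms c_i = x_i·y_{i+1} − x_{i+1}·y_i:
  1, -23, -10, -10, -34  ⇒  2A = -76, A = -38.
Then Σ (x_i + x_{i+1})·c_i = -254, so x̄ = -254 / (6·(-38)) = 127/114.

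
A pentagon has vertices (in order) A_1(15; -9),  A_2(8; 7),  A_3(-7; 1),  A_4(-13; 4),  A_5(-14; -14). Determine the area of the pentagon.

396.5

Σ = (177) + (57) + (-15) + (238) + (336) = 793
Area = |Σ|/2 = 396.5.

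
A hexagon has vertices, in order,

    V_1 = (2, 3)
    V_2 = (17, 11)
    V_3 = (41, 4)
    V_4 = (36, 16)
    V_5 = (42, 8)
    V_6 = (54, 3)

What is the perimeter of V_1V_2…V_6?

130

|V_1V_2| = √((15)² + (8)²) = √289 = 17
|V_2V_3| = √((24)² + (-7)²) = √625 = 25
|V_3V_4| = √((-5)² + (12)²) = √169 = 13
|V_4V_5| = √((6)² + (-8)²) = √100 = 10
|V_5V_6| = √((12)² + (-5)²) = √169 = 13
|V_6V_1| = √((-52)² + (0)²) = √2704 = 52
Perimeter = 17 + 25 + 13 + 10 + 13 + 52 = 130.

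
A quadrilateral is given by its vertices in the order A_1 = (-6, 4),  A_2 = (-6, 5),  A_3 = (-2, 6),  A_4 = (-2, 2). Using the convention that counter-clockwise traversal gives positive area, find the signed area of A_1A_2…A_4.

-10

A_1→A_2: (-6)(5) − (-6)(4) = -6
A_2→A_3: (-6)(6) − (-2)(5) = -26
A_3→A_4: (-2)(2) − (-2)(6) = 8
A_4→A_1: (-2)(4) − (-6)(2) = 4
Σ = -20
Signed area = Σ/2 = -10 (negative ⇒ clockwise traversal).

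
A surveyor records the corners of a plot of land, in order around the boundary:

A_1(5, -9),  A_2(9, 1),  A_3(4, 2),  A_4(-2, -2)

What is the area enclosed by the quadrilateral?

62

A_1→A_2: (5)(1) − (9)(-9) = 86
A_2→A_3: (9)(2) − (4)(1) = 14
A_3→A_4: (4)(-2) − (-2)(2) = -4
A_4→A_1: (-2)(-9) − (5)(-2) = 28
Σ = 124
Area = |Σ|/2 = 62.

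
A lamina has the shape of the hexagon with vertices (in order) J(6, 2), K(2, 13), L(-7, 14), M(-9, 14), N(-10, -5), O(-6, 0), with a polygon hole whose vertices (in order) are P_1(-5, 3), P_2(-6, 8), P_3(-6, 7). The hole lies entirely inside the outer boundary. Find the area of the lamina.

181.5

Outer boundary:
Σ = (74) + (119) + (28) + (185) + (-30) + (-12) = 364
Area = |Σ|/2 = 182.
Hole:
Cross-terms: -22, 6, 17  ⇒  Σ = 1
Area = |Σ|/2 = 0.5.
Net area = 182 − 0.5 = 181.5.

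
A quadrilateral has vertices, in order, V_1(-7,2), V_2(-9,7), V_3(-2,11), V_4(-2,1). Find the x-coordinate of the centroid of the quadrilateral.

Apply Gauss's area formula. First the cross-terms c_i = x_i·y_{i+1} − x_{i+1}·y_i:
  -31, -85, 20, 3  ⇒  2A = -93, A = -46.5.
Then Σ (x_i + x_{i+1})·c_i = 1324, so x̄ = 1324 / (6·(-46.5)) = -1324/279.

-1324/279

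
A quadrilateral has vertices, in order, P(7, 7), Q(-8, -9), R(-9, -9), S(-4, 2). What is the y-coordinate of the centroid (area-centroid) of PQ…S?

Apply Gauss's area formula. First the cross-terms c_i = x_i·y_{i+1} − x_{i+1}·y_i:
  -7, -9, -54, -42  ⇒  2A = -112, A = -56.
Then Σ (y_i + y_{i+1})·c_i = 176, so ȳ = 176 / (6·(-56)) = -11/21.

-11/21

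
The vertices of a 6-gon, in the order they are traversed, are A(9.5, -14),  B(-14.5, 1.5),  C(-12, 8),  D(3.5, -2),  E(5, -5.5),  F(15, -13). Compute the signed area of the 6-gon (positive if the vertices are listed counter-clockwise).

-184.5

Σ = (-188.75) + (-98) + (-4) + (-9.25) + (17.5) + (-86.5) = -369
Signed area = Σ/2 = -184.5 (negative ⇒ clockwise traversal).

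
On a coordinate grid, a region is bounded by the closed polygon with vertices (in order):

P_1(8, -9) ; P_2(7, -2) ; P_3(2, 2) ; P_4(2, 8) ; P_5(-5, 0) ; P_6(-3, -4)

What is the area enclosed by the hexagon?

Σ = (47) + (18) + (12) + (40) + (20) + (59) = 196
Area = |Σ|/2 = 98.

98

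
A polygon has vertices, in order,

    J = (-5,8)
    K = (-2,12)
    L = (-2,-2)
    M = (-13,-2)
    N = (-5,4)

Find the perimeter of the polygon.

44

|JK| = √((3)² + (4)²) = √25 = 5
|KL| = √((0)² + (-14)²) = √196 = 14
|LM| = √((-11)² + (0)²) = √121 = 11
|MN| = √((8)² + (6)²) = √100 = 10
|NJ| = √((0)² + (4)²) = √16 = 4
Perimeter = 5 + 14 + 11 + 10 + 4 = 44.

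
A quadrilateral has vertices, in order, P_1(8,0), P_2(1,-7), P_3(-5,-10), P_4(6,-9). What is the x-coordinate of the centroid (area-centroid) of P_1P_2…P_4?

Apply Gauss's area formula. First the cross-terms c_i = x_i·y_{i+1} − x_{i+1}·y_i:
  -56, -45, 105, 72  ⇒  2A = 76, A = 38.
Then Σ (x_i + x_{i+1})·c_i = 789, so x̄ = 789 / (6·38) = 263/76.

263/76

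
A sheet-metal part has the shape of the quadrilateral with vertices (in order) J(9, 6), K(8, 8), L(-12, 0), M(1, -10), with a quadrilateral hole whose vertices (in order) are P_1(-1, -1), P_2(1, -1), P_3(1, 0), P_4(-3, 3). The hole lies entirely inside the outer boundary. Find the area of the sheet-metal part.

Outer boundary:
Apply the shoelace (surveyor's) formula: 2A = Σ (x_i·y_{i+1} − x_{i+1}·y_i), indices taken mod 4.
J→K: (9)(8) − (8)(6) = 24
K→L: (8)(0) − (-12)(8) = 96
L→M: (-12)(-10) − (1)(0) = 120
M→J: (1)(6) − (9)(-10) = 96
Σ = 336
Area = |Σ|/2 = 168.
Hole:
Apply Gauss's area formula: 2A = Σ (x_i·y_{i+1} − x_{i+1}·y_i), indices taken mod 4.
Σ = (2) + (1) + (3) + (6) = 12
Area = |Σ|/2 = 6.
Net area = 168 − 6 = 162.

162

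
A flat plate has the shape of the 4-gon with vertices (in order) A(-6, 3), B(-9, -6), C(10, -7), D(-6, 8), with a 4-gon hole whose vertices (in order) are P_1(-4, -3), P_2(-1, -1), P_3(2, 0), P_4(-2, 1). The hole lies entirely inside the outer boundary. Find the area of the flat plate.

Outer boundary:
Σ = (63) + (123) + (38) + (30) = 254
Area = |Σ|/2 = 127.
Hole:
Apply the shoelace (surveyor's) formula: 2A = Σ (x_i·y_{i+1} − x_{i+1}·y_i), indices taken mod 4.
Σ = (1) + (2) + (2) + (10) = 15
Area = |Σ|/2 = 7.5.
Net area = 127 − 7.5 = 119.5.

119.5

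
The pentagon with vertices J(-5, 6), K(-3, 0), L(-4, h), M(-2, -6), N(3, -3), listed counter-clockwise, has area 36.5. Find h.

Write out the shoelace sum; only the two edges meeting at L involve h:
2·Area = [((-3)·h − (-4)·0) + ((-4)·(-6) − (-2)·h)] + 45
       = -1·h + 69 = 73
⇒ h = -4.

-4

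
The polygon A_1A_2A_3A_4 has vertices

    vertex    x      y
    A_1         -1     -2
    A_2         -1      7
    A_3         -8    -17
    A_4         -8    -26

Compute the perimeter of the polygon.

|A_1A_2| = √((0)² + (9)²) = √81 = 9
|A_2A_3| = √((-7)² + (-24)²) = √625 = 25
|A_3A_4| = √((0)² + (-9)²) = √81 = 9
|A_4A_1| = √((7)² + (24)²) = √625 = 25
Perimeter = 9 + 25 + 9 + 25 = 68.

68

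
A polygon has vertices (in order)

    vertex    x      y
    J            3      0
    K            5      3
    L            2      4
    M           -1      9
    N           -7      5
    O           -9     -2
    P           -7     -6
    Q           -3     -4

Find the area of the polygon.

Σ = (9) + (14) + (22) + (58) + (59) + (40) + (10) + (12) = 224
Area = |Σ|/2 = 112.

112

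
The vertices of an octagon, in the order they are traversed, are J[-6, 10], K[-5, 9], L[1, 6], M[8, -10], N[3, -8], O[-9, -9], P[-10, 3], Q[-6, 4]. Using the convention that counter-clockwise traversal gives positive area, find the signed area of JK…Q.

Apply Gauss's area formula: 2A = Σ (x_i·y_{i+1} − x_{i+1}·y_i), indices taken mod 8.
Cross-terms: -4, -39, -58, -34, -99, -117, -22, -36  ⇒  Σ = -409
Signed area = Σ/2 = -204.5 (negative ⇒ clockwise traversal).

-204.5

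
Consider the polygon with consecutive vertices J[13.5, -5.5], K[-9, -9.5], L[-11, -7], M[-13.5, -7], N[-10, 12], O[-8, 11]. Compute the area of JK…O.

Apply Gauss's area formula: 2A = Σ (x_i·y_{i+1} − x_{i+1}·y_i), indices taken mod 6.
J→K: (13.5)(-9.5) − (-9)(-5.5) = -177.75
K→L: (-9)(-7) − (-11)(-9.5) = -41.5
L→M: (-11)(-7) − (-13.5)(-7) = -17.5
M→N: (-13.5)(12) − (-10)(-7) = -232
N→O: (-10)(11) − (-8)(12) = -14
O→J: (-8)(-5.5) − (13.5)(11) = -104.5
Σ = -587.25
Area = |Σ|/2 = 293.625.

293.625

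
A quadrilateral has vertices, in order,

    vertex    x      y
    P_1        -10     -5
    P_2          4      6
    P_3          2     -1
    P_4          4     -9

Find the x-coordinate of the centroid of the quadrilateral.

Apply Gauss's area formula. First the cross-terms c_i = x_i·y_{i+1} − x_{i+1}·y_i:
  -40, -16, -14, -110  ⇒  2A = -180, A = -90.
Then Σ (x_i + x_{i+1})·c_i = 720, so x̄ = 720 / (6·(-90)) = -4/3.

-4/3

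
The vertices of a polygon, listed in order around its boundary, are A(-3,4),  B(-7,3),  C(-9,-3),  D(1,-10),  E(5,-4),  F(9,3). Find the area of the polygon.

Apply the shoelace (surveyor's) formula: 2A = Σ (x_i·y_{i+1} − x_{i+1}·y_i), indices taken mod 6.
Σ = (19) + (48) + (93) + (46) + (51) + (45) = 302
Area = |Σ|/2 = 151.

151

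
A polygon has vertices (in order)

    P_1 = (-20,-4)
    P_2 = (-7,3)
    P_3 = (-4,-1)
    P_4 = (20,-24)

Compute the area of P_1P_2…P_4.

Apply the shoelace formula: 2A = Σ (x_i·y_{i+1} − x_{i+1}·y_i), indices taken mod 4.
Σ = (-88) + (19) + (116) + (-560) = -513
Area = |Σ|/2 = 256.5.

256.5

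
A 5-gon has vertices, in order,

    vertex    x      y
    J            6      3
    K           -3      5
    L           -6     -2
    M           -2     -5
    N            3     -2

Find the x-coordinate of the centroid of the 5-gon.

Apply Gauss's area formula. First the cross-terms c_i = x_i·y_{i+1} − x_{i+1}·y_i:
  39, 36, 26, 19, 21  ⇒  2A = 141, A = 70.5.
Then Σ (x_i + x_{i+1})·c_i = -207, so x̄ = -207 / (6·70.5) = -23/47.

-23/47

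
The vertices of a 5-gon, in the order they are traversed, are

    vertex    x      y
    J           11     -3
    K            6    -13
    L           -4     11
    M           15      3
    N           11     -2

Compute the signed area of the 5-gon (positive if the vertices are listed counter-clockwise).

-181

Apply the shoelace formula: 2A = Σ (x_i·y_{i+1} − x_{i+1}·y_i), indices taken mod 5.
J→K: (11)(-13) − (6)(-3) = -125
K→L: (6)(11) − (-4)(-13) = 14
L→M: (-4)(3) − (15)(11) = -177
M→N: (15)(-2) − (11)(3) = -63
N→J: (11)(-3) − (11)(-2) = -11
Σ = -362
Signed area = Σ/2 = -181 (negative ⇒ clockwise traversal).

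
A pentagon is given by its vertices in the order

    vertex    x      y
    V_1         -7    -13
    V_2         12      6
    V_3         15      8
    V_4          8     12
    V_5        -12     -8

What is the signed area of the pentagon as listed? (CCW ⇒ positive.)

208

Apply the surveyor's formula: 2A = Σ (x_i·y_{i+1} − x_{i+1}·y_i), indices taken mod 5.
V_1→V_2: (-7)(6) − (12)(-13) = 114
V_2→V_3: (12)(8) − (15)(6) = 6
V_3→V_4: (15)(12) − (8)(8) = 116
V_4→V_5: (8)(-8) − (-12)(12) = 80
V_5→V_1: (-12)(-13) − (-7)(-8) = 100
Σ = 416
Signed area = Σ/2 = 208 (positive ⇒ counter-clockwise traversal).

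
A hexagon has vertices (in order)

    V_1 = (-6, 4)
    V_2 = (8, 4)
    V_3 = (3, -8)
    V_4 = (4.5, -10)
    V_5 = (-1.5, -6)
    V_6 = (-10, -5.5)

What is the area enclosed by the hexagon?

146.375

Σ = (-56) + (-76) + (6) + (-42) + (-51.75) + (-73) = -292.75
Area = |Σ|/2 = 146.375.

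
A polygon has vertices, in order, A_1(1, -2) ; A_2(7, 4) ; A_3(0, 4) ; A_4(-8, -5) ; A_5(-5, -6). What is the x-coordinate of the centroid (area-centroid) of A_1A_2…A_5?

-31/39

Apply the shoelace (surveyor's) formula. First the cross-terms c_i = x_i·y_{i+1} − x_{i+1}·y_i:
  18, 28, 32, 23, 16  ⇒  2A = 117, A = 58.5.
Then Σ (x_i + x_{i+1})·c_i = -279, so x̄ = -279 / (6·58.5) = -31/39.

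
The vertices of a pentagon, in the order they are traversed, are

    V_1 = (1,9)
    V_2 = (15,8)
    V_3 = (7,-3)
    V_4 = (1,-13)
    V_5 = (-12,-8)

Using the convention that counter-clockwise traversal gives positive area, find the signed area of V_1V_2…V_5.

Apply Gauss's area formula: 2A = Σ (x_i·y_{i+1} − x_{i+1}·y_i), indices taken mod 5.
V_1→V_2: (1)(8) − (15)(9) = -127
V_2→V_3: (15)(-3) − (7)(8) = -101
V_3→V_4: (7)(-13) − (1)(-3) = -88
V_4→V_5: (1)(-8) − (-12)(-13) = -164
V_5→V_1: (-12)(9) − (1)(-8) = -100
Σ = -580
Signed area = Σ/2 = -290 (negative ⇒ clockwise traversal).

-290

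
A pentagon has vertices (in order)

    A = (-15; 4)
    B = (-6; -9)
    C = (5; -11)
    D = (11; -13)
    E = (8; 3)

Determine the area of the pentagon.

Cross-terms: 159, 111, 56, 137, 77  ⇒  Σ = 540
Area = |Σ|/2 = 270.

270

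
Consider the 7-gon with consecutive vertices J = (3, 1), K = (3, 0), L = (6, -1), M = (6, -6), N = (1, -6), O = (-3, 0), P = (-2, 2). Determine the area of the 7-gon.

49

Apply Gauss's area formula: 2A = Σ (x_i·y_{i+1} − x_{i+1}·y_i), indices taken mod 7.
J→K: (3)(0) − (3)(1) = -3
K→L: (3)(-1) − (6)(0) = -3
L→M: (6)(-6) − (6)(-1) = -30
M→N: (6)(-6) − (1)(-6) = -30
N→O: (1)(0) − (-3)(-6) = -18
O→P: (-3)(2) − (-2)(0) = -6
P→J: (-2)(1) − (3)(2) = -8
Σ = -98
Area = |Σ|/2 = 49.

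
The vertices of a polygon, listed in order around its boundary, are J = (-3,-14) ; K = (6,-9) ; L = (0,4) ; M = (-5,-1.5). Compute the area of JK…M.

110.25

Cross-terms: 111, 24, 20, 65.5  ⇒  Σ = 220.5
Area = |Σ|/2 = 110.25.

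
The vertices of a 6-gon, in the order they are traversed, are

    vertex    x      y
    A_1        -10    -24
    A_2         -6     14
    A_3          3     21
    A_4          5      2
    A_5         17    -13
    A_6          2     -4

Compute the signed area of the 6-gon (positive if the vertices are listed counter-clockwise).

-390

Cross-terms: -284, -168, -99, -99, -42, -88  ⇒  Σ = -780
Signed area = Σ/2 = -390 (negative ⇒ clockwise traversal).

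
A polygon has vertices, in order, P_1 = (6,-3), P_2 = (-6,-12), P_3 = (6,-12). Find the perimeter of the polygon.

|P_1P_2| = √((-12)² + (-9)²) = √225 = 15
|P_2P_3| = √((12)² + (0)²) = √144 = 12
|P_3P_1| = √((0)² + (9)²) = √81 = 9
Perimeter = 15 + 12 + 9 = 36.

36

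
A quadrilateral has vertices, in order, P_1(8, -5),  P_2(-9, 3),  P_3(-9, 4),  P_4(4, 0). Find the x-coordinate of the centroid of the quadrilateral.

-23/198

Apply the shoelace (surveyor's) formula. First the cross-terms c_i = x_i·y_{i+1} − x_{i+1}·y_i:
  -21, -9, -16, -20  ⇒  2A = -66, A = -33.
Then Σ (x_i + x_{i+1})·c_i = 23, so x̄ = 23 / (6·(-33)) = -23/198.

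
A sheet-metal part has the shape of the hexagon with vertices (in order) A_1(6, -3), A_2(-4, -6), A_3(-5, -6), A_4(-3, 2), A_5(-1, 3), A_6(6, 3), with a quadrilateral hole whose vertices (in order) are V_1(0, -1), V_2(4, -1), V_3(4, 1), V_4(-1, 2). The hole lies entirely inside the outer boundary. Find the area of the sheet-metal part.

Outer boundary:
A_1→A_2: (6)(-6) − (-4)(-3) = -48
A_2→A_3: (-4)(-6) − (-5)(-6) = -6
A_3→A_4: (-5)(2) − (-3)(-6) = -28
A_4→A_5: (-3)(3) − (-1)(2) = -7
A_5→A_6: (-1)(3) − (6)(3) = -21
A_6→A_1: (6)(-3) − (6)(3) = -36
Σ = -146
Area = |Σ|/2 = 73.
Hole:
Cross-terms: 4, 8, 9, 1  ⇒  Σ = 22
Area = |Σ|/2 = 11.
Net area = 73 − 11 = 62.

62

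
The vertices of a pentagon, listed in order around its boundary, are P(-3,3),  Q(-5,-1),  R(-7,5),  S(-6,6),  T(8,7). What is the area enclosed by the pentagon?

Σ = (18) + (-32) + (-12) + (-90) + (45) = -71
Area = |Σ|/2 = 35.5.

35.5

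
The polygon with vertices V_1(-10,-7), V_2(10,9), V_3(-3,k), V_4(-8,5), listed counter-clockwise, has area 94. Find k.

5

The doubled signed area Σ (x_i y_{i+1} − x_{i+1} y_i) is linear in k.
With k=0 it equals 98; the coefficient of k is 18 (from the two edges through V_3).
So 18·k + 98 = 2·94 = 188 ⇒ k = 5.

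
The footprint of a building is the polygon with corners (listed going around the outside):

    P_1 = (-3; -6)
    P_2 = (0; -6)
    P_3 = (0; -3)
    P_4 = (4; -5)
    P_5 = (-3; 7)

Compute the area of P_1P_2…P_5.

41

Apply Gauss's area formula: 2A = Σ (x_i·y_{i+1} − x_{i+1}·y_i), indices taken mod 5.
Σ = (18) + (0) + (12) + (13) + (39) = 82
Area = |Σ|/2 = 41.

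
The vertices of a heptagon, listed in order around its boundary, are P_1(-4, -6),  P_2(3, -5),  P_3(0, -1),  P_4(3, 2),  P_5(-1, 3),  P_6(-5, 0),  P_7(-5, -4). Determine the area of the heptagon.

Cross-terms: 38, -3, 3, 11, 15, 20, 14  ⇒  Σ = 98
Area = |Σ|/2 = 49.

49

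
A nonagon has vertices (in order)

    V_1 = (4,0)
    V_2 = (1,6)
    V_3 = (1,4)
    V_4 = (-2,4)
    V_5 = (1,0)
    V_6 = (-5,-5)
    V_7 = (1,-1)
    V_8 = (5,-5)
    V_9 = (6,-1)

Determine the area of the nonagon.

32

Apply the surveyor's formula: 2A = Σ (x_i·y_{i+1} − x_{i+1}·y_i), indices taken mod 9.
Σ = (24) + (-2) + (12) + (-4) + (-5) + (10) + (0) + (25) + (4) = 64
Area = |Σ|/2 = 32.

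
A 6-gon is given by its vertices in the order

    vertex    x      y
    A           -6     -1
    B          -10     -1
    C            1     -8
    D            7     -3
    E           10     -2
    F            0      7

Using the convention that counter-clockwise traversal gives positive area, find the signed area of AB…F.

Apply the shoelace formula: 2A = Σ (x_i·y_{i+1} − x_{i+1}·y_i), indices taken mod 6.
Cross-terms: -4, 81, 53, 16, 70, 42  ⇒  Σ = 258
Signed area = Σ/2 = 129 (positive ⇒ counter-clockwise traversal).

129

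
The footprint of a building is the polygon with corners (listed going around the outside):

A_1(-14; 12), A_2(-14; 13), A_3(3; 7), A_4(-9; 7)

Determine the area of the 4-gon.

Σ = (-14) + (-137) + (84) + (-10) = -77
Area = |Σ|/2 = 38.5.

38.5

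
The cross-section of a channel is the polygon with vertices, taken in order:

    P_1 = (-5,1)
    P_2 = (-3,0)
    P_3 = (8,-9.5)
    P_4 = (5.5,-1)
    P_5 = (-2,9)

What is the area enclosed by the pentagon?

83.125

Σ = (3) + (28.5) + (44.25) + (47.5) + (43) = 166.25
Area = |Σ|/2 = 83.125.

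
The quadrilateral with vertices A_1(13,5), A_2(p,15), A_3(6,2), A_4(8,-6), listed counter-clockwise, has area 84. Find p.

Write out the shoelace sum; only the two edges meeting at A_2 involve p:
2·Area = [(13·15 − p·5) + (p·2 − 6·15)] + 66
       = -3·p + 171 = 168
⇒ p = 1.

1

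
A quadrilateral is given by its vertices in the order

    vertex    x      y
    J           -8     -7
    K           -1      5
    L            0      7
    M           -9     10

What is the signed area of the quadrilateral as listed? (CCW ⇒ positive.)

Apply the surveyor's formula: 2A = Σ (x_i·y_{i+1} − x_{i+1}·y_i), indices taken mod 4.
Σ = (-47) + (-7) + (63) + (143) = 152
Signed area = Σ/2 = 76 (positive ⇒ counter-clockwise traversal).

76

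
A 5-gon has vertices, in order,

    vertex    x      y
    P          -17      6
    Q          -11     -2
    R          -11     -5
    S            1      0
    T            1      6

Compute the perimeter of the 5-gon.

50

|PQ| = √((6)² + (-8)²) = √100 = 10
|QR| = √((0)² + (-3)²) = √9 = 3
|RS| = √((12)² + (5)²) = √169 = 13
|ST| = √((0)² + (6)²) = √36 = 6
|TP| = √((-18)² + (0)²) = √324 = 18
Perimeter = 10 + 3 + 13 + 6 + 18 = 50.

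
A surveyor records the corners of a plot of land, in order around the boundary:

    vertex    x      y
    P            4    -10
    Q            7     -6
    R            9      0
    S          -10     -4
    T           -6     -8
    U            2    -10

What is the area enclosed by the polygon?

108

Apply the shoelace (surveyor's) formula: 2A = Σ (x_i·y_{i+1} − x_{i+1}·y_i), indices taken mod 6.
Σ = (46) + (54) + (-36) + (56) + (76) + (20) = 216
Area = |Σ|/2 = 108.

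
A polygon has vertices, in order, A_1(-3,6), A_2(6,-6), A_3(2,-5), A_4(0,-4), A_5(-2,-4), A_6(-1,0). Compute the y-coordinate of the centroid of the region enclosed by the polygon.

Apply the shoelace formula. First the cross-terms c_i = x_i·y_{i+1} − x_{i+1}·y_i:
  -18, -18, -8, -8, -4, -6  ⇒  2A = -62, A = -31.
Then Σ (y_i + y_{i+1})·c_i = 314, so ȳ = 314 / (6·(-31)) = -157/93.

-157/93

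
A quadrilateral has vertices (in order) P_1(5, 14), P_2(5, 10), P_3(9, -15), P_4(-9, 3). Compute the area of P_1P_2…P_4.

Σ = (-20) + (-165) + (-108) + (-141) = -434
Area = |Σ|/2 = 217.

217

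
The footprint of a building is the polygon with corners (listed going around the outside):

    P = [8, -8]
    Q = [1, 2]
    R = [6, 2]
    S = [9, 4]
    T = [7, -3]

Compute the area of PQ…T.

33.5

Apply the surveyor's formula: 2A = Σ (x_i·y_{i+1} − x_{i+1}·y_i), indices taken mod 5.
Cross-terms: 24, -10, 6, -55, -32  ⇒  Σ = -67
Area = |Σ|/2 = 33.5.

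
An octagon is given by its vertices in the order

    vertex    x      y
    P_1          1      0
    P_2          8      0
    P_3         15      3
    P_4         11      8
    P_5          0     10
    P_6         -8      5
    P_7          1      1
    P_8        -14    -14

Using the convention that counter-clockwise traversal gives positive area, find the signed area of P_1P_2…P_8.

151

Apply Gauss's area formula: 2A = Σ (x_i·y_{i+1} − x_{i+1}·y_i), indices taken mod 8.
P_1→P_2: (1)(0) − (8)(0) = 0
P_2→P_3: (8)(3) − (15)(0) = 24
P_3→P_4: (15)(8) − (11)(3) = 87
P_4→P_5: (11)(10) − (0)(8) = 110
P_5→P_6: (0)(5) − (-8)(10) = 80
P_6→P_7: (-8)(1) − (1)(5) = -13
P_7→P_8: (1)(-14) − (-14)(1) = 0
P_8→P_1: (-14)(0) − (1)(-14) = 14
Σ = 302
Signed area = Σ/2 = 151 (positive ⇒ counter-clockwise traversal).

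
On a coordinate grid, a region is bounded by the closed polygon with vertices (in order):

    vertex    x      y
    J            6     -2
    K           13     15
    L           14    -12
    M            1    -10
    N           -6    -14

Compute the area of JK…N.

Apply the surveyor's formula: 2A = Σ (x_i·y_{i+1} − x_{i+1}·y_i), indices taken mod 5.
Σ = (116) + (-366) + (-128) + (-74) + (96) = -356
Area = |Σ|/2 = 178.

178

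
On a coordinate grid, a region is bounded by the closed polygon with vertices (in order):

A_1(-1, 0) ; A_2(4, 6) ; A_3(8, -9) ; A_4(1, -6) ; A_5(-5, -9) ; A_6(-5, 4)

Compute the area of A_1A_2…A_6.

Σ = (-6) + (-84) + (-39) + (-39) + (-65) + (4) = -229
Area = |Σ|/2 = 114.5.

114.5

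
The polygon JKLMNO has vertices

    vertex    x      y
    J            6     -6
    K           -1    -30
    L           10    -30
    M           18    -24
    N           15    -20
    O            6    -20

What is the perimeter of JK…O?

|JK| = √((-7)² + (-24)²) = √625 = 25
|KL| = √((11)² + (0)²) = √121 = 11
|LM| = √((8)² + (6)²) = √100 = 10
|MN| = √((-3)² + (4)²) = √25 = 5
|NO| = √((-9)² + (0)²) = √81 = 9
|OJ| = √((0)² + (14)²) = √196 = 14
Perimeter = 25 + 11 + 10 + 5 + 9 + 14 = 74.

74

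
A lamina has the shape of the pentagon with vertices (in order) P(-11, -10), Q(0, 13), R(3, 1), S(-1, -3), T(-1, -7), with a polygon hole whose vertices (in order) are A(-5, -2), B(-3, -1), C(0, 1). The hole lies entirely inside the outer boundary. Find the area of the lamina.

126

Outer boundary:
Apply the surveyor's formula: 2A = Σ (x_i·y_{i+1} − x_{i+1}·y_i), indices taken mod 5.
Σ = (-143) + (-39) + (-8) + (4) + (-67) = -253
Area = |Σ|/2 = 126.5.
Hole:
Apply the surveyor's formula: 2A = Σ (x_i·y_{i+1} − x_{i+1}·y_i), indices taken mod 3.
A→B: (-5)(-1) − (-3)(-2) = -1
B→C: (-3)(1) − (0)(-1) = -3
C→A: (0)(-2) − (-5)(1) = 5
Σ = 1
Area = |Σ|/2 = 0.5.
Net area = 126.5 − 0.5 = 126.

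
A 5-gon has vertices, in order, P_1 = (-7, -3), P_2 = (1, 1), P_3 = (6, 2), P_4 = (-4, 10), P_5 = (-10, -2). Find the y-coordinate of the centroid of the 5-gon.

133/46

Apply Gauss's area formula. First the cross-terms c_i = x_i·y_{i+1} − x_{i+1}·y_i:
  -4, -4, 68, 108, 16  ⇒  2A = 184, A = 92.
Then Σ (y_i + y_{i+1})·c_i = 1596, so ȳ = 1596 / (6·92) = 133/46.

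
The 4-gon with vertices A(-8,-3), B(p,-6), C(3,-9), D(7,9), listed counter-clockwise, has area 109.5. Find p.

-2

Write out the shoelace sum; only the two edges meeting at B involve p:
2·Area = [((-8)·(-6) − p·(-3)) + (p·(-9) − 3·(-6))] + 141
       = -6·p + 207 = 219
⇒ p = -2.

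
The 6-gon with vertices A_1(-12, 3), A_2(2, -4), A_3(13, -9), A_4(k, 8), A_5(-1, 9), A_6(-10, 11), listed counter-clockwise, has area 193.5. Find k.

1

Write out the shoelace sum; only the two edges meeting at A_4 involve k:
2·Area = [(13·8 − k·(-9)) + (k·9 − (-1)·8)] + 257
       = 18·k + 369 = 387
⇒ k = 1.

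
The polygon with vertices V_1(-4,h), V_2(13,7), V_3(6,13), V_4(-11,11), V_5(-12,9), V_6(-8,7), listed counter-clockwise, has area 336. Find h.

The doubled signed area Σ (x_i y_{i+1} − x_{i+1} y_i) is linear in h.
With h=0 it equals 357; the coefficient of h is -21 (from the two edges through V_1).
So -21·h + 357 = 2·336 = 672 ⇒ h = -15.

-15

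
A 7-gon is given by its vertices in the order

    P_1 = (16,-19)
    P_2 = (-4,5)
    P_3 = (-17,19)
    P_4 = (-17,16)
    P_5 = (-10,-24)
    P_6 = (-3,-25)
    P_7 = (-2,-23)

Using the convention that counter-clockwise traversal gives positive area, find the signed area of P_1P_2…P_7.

617.5

Apply Gauss's area formula: 2A = Σ (x_i·y_{i+1} − x_{i+1}·y_i), indices taken mod 7.
Σ = (4) + (9) + (51) + (568) + (178) + (19) + (406) = 1235
Signed area = Σ/2 = 617.5 (positive ⇒ counter-clockwise traversal).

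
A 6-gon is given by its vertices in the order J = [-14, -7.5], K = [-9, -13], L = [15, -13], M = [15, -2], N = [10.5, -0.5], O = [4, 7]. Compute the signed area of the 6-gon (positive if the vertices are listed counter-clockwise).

Apply the shoelace formula: 2A = Σ (x_i·y_{i+1} − x_{i+1}·y_i), indices taken mod 6.
Σ = (114.5) + (312) + (165) + (13.5) + (75.5) + (68) = 748.5
Signed area = Σ/2 = 374.25 (positive ⇒ counter-clockwise traversal).

374.25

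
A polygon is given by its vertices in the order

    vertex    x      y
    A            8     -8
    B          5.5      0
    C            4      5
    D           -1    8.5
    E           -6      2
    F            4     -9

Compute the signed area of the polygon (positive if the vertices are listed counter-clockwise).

122.75

Apply Gauss's area formula: 2A = Σ (x_i·y_{i+1} − x_{i+1}·y_i), indices taken mod 6.
A→B: (8)(0) − (5.5)(-8) = 44
B→C: (5.5)(5) − (4)(0) = 27.5
C→D: (4)(8.5) − (-1)(5) = 39
D→E: (-1)(2) − (-6)(8.5) = 49
E→F: (-6)(-9) − (4)(2) = 46
F→A: (4)(-8) − (8)(-9) = 40
Σ = 245.5
Signed area = Σ/2 = 122.75 (positive ⇒ counter-clockwise traversal).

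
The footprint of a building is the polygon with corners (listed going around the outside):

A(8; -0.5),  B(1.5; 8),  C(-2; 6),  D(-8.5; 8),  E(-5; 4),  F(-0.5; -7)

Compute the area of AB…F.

Σ = (64.75) + (25) + (35) + (6) + (37) + (56.25) = 224
Area = |Σ|/2 = 112.

112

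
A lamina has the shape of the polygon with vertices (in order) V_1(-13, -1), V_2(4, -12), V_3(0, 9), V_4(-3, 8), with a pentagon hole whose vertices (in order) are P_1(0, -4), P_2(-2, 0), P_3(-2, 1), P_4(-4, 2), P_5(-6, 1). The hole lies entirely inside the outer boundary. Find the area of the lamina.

Outer boundary:
Apply Gauss's area formula: 2A = Σ (x_i·y_{i+1} − x_{i+1}·y_i), indices taken mod 4.
Σ = (160) + (36) + (27) + (107) = 330
Area = |Σ|/2 = 165.
Hole:
Apply the shoelace formula: 2A = Σ (x_i·y_{i+1} − x_{i+1}·y_i), indices taken mod 5.
Σ = (-8) + (-2) + (0) + (8) + (24) = 22
Area = |Σ|/2 = 11.
Net area = 165 − 11 = 154.

154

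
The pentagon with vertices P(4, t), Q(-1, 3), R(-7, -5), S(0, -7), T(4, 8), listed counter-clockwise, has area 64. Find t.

The doubled signed area Σ (x_i y_{i+1} − x_{i+1} y_i) is linear in t.
With t=0 it equals 83; the coefficient of t is 5 (from the two edges through P).
So 5·t + 83 = 2·64 = 128 ⇒ t = 9.

9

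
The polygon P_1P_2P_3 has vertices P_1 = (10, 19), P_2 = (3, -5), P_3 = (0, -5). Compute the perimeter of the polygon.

|P_1P_2| = √((-7)² + (-24)²) = √625 = 25
|P_2P_3| = √((-3)² + (0)²) = √9 = 3
|P_3P_1| = √((10)² + (24)²) = √676 = 26
Perimeter = 25 + 3 + 26 = 54.

54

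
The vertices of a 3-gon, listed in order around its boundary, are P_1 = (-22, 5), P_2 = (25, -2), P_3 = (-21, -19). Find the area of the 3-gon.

560.5

Apply the shoelace (surveyor's) formula: 2A = Σ (x_i·y_{i+1} − x_{i+1}·y_i), indices taken mod 3.
P_1→P_2: (-22)(-2) − (25)(5) = -81
P_2→P_3: (25)(-19) − (-21)(-2) = -517
P_3→P_1: (-21)(5) − (-22)(-19) = -523
Σ = -1121
Area = |Σ|/2 = 560.5.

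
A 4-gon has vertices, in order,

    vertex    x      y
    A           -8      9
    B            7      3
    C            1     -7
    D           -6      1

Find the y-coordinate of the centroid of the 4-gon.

175/113

Apply the shoelace (surveyor's) formula. First the cross-terms c_i = x_i·y_{i+1} − x_{i+1}·y_i:
  -87, -52, -41, -46  ⇒  2A = -226, A = -113.
Then Σ (y_i + y_{i+1})·c_i = -1050, so ȳ = -1050 / (6·(-113)) = 175/113.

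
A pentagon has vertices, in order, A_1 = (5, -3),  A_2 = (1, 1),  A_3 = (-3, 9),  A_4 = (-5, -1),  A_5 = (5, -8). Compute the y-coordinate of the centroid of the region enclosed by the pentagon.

-32/69

Apply the shoelace (surveyor's) formula. First the cross-terms c_i = x_i·y_{i+1} − x_{i+1}·y_i:
  8, 12, 48, 45, 25  ⇒  2A = 138, A = 69.
Then Σ (y_i + y_{i+1})·c_i = -192, so ȳ = -192 / (6·69) = -32/69.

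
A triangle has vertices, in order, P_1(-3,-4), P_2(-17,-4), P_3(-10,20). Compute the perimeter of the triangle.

|P_1P_2| = √((-14)² + (0)²) = √196 = 14
|P_2P_3| = √((7)² + (24)²) = √625 = 25
|P_3P_1| = √((7)² + (-24)²) = √625 = 25
Perimeter = 14 + 25 + 25 = 64.

64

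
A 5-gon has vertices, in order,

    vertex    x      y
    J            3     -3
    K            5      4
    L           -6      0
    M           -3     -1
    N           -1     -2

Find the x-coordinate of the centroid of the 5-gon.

136/213

Apply the shoelace formula. First the cross-terms c_i = x_i·y_{i+1} − x_{i+1}·y_i:
  27, 24, 6, 5, 9  ⇒  2A = 71, A = 35.5.
Then Σ (x_i + x_{i+1})·c_i = 136, so x̄ = 136 / (6·35.5) = 136/213.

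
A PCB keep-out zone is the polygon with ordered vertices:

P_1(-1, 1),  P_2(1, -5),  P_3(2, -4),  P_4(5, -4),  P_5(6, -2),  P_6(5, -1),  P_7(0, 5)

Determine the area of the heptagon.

P_1→P_2: (-1)(-5) − (1)(1) = 4
P_2→P_3: (1)(-4) − (2)(-5) = 6
P_3→P_4: (2)(-4) − (5)(-4) = 12
P_4→P_5: (5)(-2) − (6)(-4) = 14
P_5→P_6: (6)(-1) − (5)(-2) = 4
P_6→P_7: (5)(5) − (0)(-1) = 25
P_7→P_1: (0)(1) − (-1)(5) = 5
Σ = 70
Area = |Σ|/2 = 35.

35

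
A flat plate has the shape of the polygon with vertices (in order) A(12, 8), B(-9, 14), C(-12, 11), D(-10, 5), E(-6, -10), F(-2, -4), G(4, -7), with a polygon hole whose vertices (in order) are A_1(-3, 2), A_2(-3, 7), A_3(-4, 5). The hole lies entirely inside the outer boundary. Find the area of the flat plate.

Outer boundary:
Apply Gauss's area formula: 2A = Σ (x_i·y_{i+1} − x_{i+1}·y_i), indices taken mod 7.
A→B: (12)(14) − (-9)(8) = 240
B→C: (-9)(11) − (-12)(14) = 69
C→D: (-12)(5) − (-10)(11) = 50
D→E: (-10)(-10) − (-6)(5) = 130
E→F: (-6)(-4) − (-2)(-10) = 4
F→G: (-2)(-7) − (4)(-4) = 30
G→A: (4)(8) − (12)(-7) = 116
Σ = 639
Area = |Σ|/2 = 319.5.
Hole:
Cross-terms: -15, 13, 7  ⇒  Σ = 5
Area = |Σ|/2 = 2.5.
Net area = 319.5 − 2.5 = 317.

317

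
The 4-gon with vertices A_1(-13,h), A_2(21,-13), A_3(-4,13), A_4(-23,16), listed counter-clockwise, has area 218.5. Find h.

9

Write out the shoelace sum; only the two edges meeting at A_1 involve h:
2·Area = [((-23)·h − (-13)·16) + ((-13)·(-13) − 21·h)] + 456
       = -44·h + 833 = 437
⇒ h = 9.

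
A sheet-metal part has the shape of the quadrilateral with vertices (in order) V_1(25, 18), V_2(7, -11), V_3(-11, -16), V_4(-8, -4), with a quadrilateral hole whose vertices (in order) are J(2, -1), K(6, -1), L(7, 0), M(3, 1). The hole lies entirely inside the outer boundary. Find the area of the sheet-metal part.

374.5

Outer boundary:
Σ = (-401) + (-233) + (-84) + (-44) = -762
Area = |Σ|/2 = 381.
Hole:
Cross-terms: 4, 7, 7, -5  ⇒  Σ = 13
Area = |Σ|/2 = 6.5.
Net area = 381 − 6.5 = 374.5.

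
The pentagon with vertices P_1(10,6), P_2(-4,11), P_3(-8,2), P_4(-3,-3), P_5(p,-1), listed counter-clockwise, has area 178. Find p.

Write out the shoelace sum; only the two edges meeting at P_5 involve p:
2·Area = [((-3)·(-1) − p·(-3)) + (p·6 − 10·(-1))] + 244
       = 9·p + 257 = 356
⇒ p = 11.

11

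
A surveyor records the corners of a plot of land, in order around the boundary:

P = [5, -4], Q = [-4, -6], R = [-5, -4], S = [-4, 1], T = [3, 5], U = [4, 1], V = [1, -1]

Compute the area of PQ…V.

Apply Gauss's area formula: 2A = Σ (x_i·y_{i+1} − x_{i+1}·y_i), indices taken mod 7.
P→Q: (5)(-6) − (-4)(-4) = -46
Q→R: (-4)(-4) − (-5)(-6) = -14
R→S: (-5)(1) − (-4)(-4) = -21
S→T: (-4)(5) − (3)(1) = -23
T→U: (3)(1) − (4)(5) = -17
U→V: (4)(-1) − (1)(1) = -5
V→P: (1)(-4) − (5)(-1) = 1
Σ = -125
Area = |Σ|/2 = 62.5.

62.5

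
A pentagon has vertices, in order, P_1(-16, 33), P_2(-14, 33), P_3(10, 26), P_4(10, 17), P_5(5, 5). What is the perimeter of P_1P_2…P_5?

|P_1P_2| = √((2)² + (0)²) = √4 = 2
|P_2P_3| = √((24)² + (-7)²) = √625 = 25
|P_3P_4| = √((0)² + (-9)²) = √81 = 9
|P_4P_5| = √((-5)² + (-12)²) = √169 = 13
|P_5P_1| = √((-21)² + (28)²) = √1225 = 35
Perimeter = 2 + 25 + 9 + 13 + 35 = 84.

84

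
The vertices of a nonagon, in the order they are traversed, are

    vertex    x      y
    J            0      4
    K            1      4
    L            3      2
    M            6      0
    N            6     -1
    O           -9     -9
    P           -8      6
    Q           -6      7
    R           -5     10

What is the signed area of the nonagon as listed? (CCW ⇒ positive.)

Apply the shoelace (surveyor's) formula: 2A = Σ (x_i·y_{i+1} − x_{i+1}·y_i), indices taken mod 9.
J→K: (0)(4) − (1)(4) = -4
K→L: (1)(2) − (3)(4) = -10
L→M: (3)(0) − (6)(2) = -12
M→N: (6)(-1) − (6)(0) = -6
N→O: (6)(-9) − (-9)(-1) = -63
O→P: (-9)(6) − (-8)(-9) = -126
P→Q: (-8)(7) − (-6)(6) = -20
Q→R: (-6)(10) − (-5)(7) = -25
R→J: (-5)(4) − (0)(10) = -20
Σ = -286
Signed area = Σ/2 = -143 (negative ⇒ clockwise traversal).

-143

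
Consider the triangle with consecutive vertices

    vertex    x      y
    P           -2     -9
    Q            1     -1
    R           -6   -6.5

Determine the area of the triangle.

Cross-terms: 11, -12.5, 41  ⇒  Σ = 39.5
Area = |Σ|/2 = 19.75.

19.75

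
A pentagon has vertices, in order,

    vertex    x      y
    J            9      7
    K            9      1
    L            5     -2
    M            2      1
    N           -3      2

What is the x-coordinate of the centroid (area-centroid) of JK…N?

368/75

Apply the shoelace (surveyor's) formula. First the cross-terms c_i = x_i·y_{i+1} − x_{i+1}·y_i:
  -54, -23, 9, 7, -39  ⇒  2A = -100, A = -50.
Then Σ (x_i + x_{i+1})·c_i = -1472, so x̄ = -1472 / (6·(-50)) = 368/75.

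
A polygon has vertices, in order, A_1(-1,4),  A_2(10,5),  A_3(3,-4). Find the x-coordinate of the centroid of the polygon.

Apply the surveyor's formula. First the cross-terms c_i = x_i·y_{i+1} − x_{i+1}·y_i:
  -45, -55, 8  ⇒  2A = -92, A = -46.
Then Σ (x_i + x_{i+1})·c_i = -1104, so x̄ = -1104 / (6·(-46)) = 4.

4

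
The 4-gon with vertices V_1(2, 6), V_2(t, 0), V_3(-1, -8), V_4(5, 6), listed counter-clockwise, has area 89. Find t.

-9

The doubled signed area Σ (x_i y_{i+1} − x_{i+1} y_i) is linear in t.
With t=0 it equals 52; the coefficient of t is -14 (from the two edges through V_2).
So -14·t + 52 = 2·89 = 178 ⇒ t = -9.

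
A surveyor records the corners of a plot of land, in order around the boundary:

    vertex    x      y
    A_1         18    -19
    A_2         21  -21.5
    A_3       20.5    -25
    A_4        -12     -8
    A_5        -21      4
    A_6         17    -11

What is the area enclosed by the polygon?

357.125

Apply the shoelace formula: 2A = Σ (x_i·y_{i+1} − x_{i+1}·y_i), indices taken mod 6.
Σ = (12) + (-84.25) + (-464) + (-216) + (163) + (-125) = -714.25
Area = |Σ|/2 = 357.125.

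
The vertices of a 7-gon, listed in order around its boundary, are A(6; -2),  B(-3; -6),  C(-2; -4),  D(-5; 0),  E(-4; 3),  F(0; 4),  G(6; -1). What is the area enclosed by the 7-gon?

61.5

Apply the shoelace formula: 2A = Σ (x_i·y_{i+1} − x_{i+1}·y_i), indices taken mod 7.
A→B: (6)(-6) − (-3)(-2) = -42
B→C: (-3)(-4) − (-2)(-6) = 0
C→D: (-2)(0) − (-5)(-4) = -20
D→E: (-5)(3) − (-4)(0) = -15
E→F: (-4)(4) − (0)(3) = -16
F→G: (0)(-1) − (6)(4) = -24
G→A: (6)(-2) − (6)(-1) = -6
Σ = -123
Area = |Σ|/2 = 61.5.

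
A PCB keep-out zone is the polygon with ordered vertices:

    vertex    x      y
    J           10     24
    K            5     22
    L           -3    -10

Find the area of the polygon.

J→K: (10)(22) − (5)(24) = 100
K→L: (5)(-10) − (-3)(22) = 16
L→J: (-3)(24) − (10)(-10) = 28
Σ = 144
Area = |Σ|/2 = 72.

72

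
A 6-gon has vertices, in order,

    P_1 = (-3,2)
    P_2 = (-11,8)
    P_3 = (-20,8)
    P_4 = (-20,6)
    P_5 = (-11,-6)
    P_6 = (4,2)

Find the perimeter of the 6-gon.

|P_1P_2| = √((-8)² + (6)²) = √100 = 10
|P_2P_3| = √((-9)² + (0)²) = √81 = 9
|P_3P_4| = √((0)² + (-2)²) = √4 = 2
|P_4P_5| = √((9)² + (-12)²) = √225 = 15
|P_5P_6| = √((15)² + (8)²) = √289 = 17
|P_6P_1| = √((-7)² + (0)²) = √49 = 7
Perimeter = 10 + 9 + 2 + 15 + 17 + 7 = 60.

60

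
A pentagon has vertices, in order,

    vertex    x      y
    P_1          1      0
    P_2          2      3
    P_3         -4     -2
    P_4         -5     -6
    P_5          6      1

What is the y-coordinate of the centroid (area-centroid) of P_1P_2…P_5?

Apply the shoelace (surveyor's) formula. First the cross-terms c_i = x_i·y_{i+1} − x_{i+1}·y_i:
  3, 8, 14, 31, -1  ⇒  2A = 55, A = 27.5.
Then Σ (y_i + y_{i+1})·c_i = -251, so ȳ = -251 / (6·27.5) = -251/165.

-251/165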